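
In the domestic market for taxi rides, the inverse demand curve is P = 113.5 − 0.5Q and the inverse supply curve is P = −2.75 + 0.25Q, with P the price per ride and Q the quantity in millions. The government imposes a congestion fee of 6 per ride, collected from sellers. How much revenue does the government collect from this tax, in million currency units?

Inverting to Q(P) form: Qd = 227 − 2P; Qs = 4P + 11.
Before the tax: set 227 − 2P = 4P + 11 → P* = 36, Q* = 155.
With the tax collected from sellers, supply shifts: Qs = 4(P − 6) + 11.
Solving gives Q = 147 with buyers paying 40 and sellers receiving 34 (the 6 wedge).
Revenue = t · Q = 6 · 147 = 882.

Tax revenue = 882 million.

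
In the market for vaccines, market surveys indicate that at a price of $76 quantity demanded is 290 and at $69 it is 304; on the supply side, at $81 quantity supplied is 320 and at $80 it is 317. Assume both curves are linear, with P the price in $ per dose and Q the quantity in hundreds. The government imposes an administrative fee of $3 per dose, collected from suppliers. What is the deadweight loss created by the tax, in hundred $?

Deadweight loss = $5.4 hundred.

Demand slope: (304 − 290)/(69 − 76) = -2, so Qd = 442 − 2P.
Supply slope: (317 − 320)/(80 − 81) = 3, so Qs = 3P + 77.
Without the tax, 442 − 2P = 3P + 77 gives 5P = 365, so P* = $73 and Q* = 296.
With the tax collected from suppliers, supply shifts: Qs = 3(P − 3) + 77.
New equilibrium: buyers pay $74.8, suppliers receive $71.8, Q = 292.4. (Wedge: Pb − Ps = 3.)
Quantity falls by |ΔQ| = |296 − 292.4| = 3.6.
DWL = ½ · t · |ΔQ| = ½ · 3 · 3.6 = $5.4.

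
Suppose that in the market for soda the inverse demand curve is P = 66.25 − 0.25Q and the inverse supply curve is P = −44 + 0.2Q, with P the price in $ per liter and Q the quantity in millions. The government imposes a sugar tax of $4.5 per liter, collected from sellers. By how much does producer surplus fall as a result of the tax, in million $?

Producer surplus falls by $480 million.

Rewrite in direct form: Qd = 265 − 4P and Qs = 5P + 220.
Before the tax: set 265 − 4P = 5P + 220 → P* = $5, Q* = 245.
With the tax collected from sellers, supply shifts: Qs = 5(P − 4.5) + 220.
Solving gives Q = 235 with consumers paying $7.5 and sellers receiving $3 (the $4.5 wedge).
ΔPS is the trapezoid between Q = 235 and Q = 245 of height $2: ½ · (245 + 235) · 2 = $480.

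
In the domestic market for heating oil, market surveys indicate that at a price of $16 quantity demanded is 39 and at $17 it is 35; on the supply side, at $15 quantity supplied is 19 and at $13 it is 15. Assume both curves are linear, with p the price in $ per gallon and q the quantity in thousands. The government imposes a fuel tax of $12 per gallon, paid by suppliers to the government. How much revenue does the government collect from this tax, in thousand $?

Tax revenue = $132 thousand.

Demand slope: (35 − 39)/(17 − 16) = -4, so qd = 103 − 4p.
Supply slope: (15 − 19)/(13 − 15) = 2, so qs = 2p − 11.
Before the tax: set 103 − 4p = 2p − 11 → p* = $19, q* = 27.
With the tax collected from suppliers, supply shifts: qs = 2(p − 12) − 11.
Solving gives q = 11 with consumers paying $23 and suppliers receiving $11 (the $12 wedge).
Revenue = t · Q = 12 · 11 = $132.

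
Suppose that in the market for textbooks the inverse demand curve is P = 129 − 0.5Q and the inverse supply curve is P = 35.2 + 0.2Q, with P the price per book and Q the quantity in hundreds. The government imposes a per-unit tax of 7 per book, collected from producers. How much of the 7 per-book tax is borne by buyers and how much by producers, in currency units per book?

Inverting to Q(P) form: Qd = 258 − 2P; Qs = 5P − 176.
Without the tax, 258 − 2P = 5P − 176 gives 7P = 434, so P* = 62 and Q* = 134.
With the tax collected from producers, supply shifts: Qs = 5(P − 7) − 176.
Solving gives Q = 124 with buyers paying 67 and producers receiving 60 (the 7 wedge).
Burden on buyers: 5; on producers: 2. (They sum to 7.)
The less price-elastic side of the market bears the larger share of a per-unit tax.

Buyers bear 5 per book; producers bear 2 per book.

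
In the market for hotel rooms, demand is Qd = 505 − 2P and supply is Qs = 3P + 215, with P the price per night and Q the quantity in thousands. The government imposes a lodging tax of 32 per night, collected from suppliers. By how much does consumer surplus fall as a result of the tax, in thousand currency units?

Before the tax: set 505 − 2P = 3P + 215 → P* = 58, Q* = 389.
With the tax collected from suppliers, supply shifts: Qs = 3(P − 32) + 215.
Solving gives Q = 350.6 with buyers paying 77.2 and suppliers receiving 45.2 (the 32 wedge).
ΔCS is the trapezoid between Q = 350.6 and Q = 389 of height 19.2: ½ · (389 + 350.6) · 19.2 = 7100.16.

Consumer surplus falls by 7100.16 thousand.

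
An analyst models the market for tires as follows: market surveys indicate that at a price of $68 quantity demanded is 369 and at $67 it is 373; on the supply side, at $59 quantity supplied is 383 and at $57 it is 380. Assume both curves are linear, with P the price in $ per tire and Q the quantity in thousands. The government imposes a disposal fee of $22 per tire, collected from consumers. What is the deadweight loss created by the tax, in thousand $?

Deadweight loss = $264 thousand.

Demand slope: (373 − 369)/(67 − 68) = -4, so Qd = 641 − 4P.
Supply slope: (380 − 383)/(57 − 59) = 1.5, so Qs = 1.5P + 294.5.
Before the tax: set 641 − 4P = 1.5P + 294.5 → P* = $63, Q* = 389.
With the tax collected from consumers, demand (in seller-price terms) shifts: Qd = 641 − 4(P + 22).
New equilibrium: consumers pay $69, suppliers receive $47, Q = 365. (Wedge: Pb − Ps = 22.)
Quantity falls by |ΔQ| = |389 − 365| = 24.
DWL = ½ · t · |ΔQ| = ½ · 22 · 24 = $264.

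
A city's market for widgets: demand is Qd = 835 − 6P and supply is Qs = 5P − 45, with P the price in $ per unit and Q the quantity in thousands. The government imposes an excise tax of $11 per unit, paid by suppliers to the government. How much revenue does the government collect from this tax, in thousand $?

Tax revenue = $3575 thousand.

Before the tax: set 835 − 6P = 5P − 45 → P* = $80, Q* = 355.
With the tax collected from suppliers, supply shifts: Qs = 5(P − 11) − 45.
Solving gives Q = 325 with consumers paying $85 and suppliers receiving $74 (the $11 wedge).
Revenue = t · Q = 11 · 325 = $3575.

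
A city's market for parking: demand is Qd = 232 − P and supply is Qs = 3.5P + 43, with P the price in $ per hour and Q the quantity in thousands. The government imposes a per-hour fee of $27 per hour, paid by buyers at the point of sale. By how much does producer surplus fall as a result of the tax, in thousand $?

Before the tax: set 232 − P = 3.5P + 43 → P* = $42, Q* = 190.
With the tax collected from buyers, demand (in seller-price terms) shifts: Qd = 232 − (P + 27).
New equilibrium: buyers pay $63, producers receive $36, Q = 169. (Wedge: Pb − Ps = 27.)
ΔPS is the trapezoid between Q = 169 and Q = 190 of height $6: ½ · (190 + 169) · 6 = $1077.

Producer surplus falls by $1077 thousand.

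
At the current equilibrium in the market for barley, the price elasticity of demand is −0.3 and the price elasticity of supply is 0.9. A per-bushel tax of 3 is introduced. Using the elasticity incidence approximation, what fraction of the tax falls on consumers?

Consumers' share ≈ 0.75.

Incidence ratio: consumers' share ≈ εs / (εs + |εd|) = 0.9 / (0.9 + 0.3) = 0.75.
Supply is the more elastic side, so consumers bear the larger share.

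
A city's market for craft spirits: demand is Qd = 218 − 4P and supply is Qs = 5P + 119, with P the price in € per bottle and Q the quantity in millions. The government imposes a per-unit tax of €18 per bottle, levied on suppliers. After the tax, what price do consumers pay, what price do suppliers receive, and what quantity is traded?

Before the tax: set 218 − 4P = 5P + 119 → P* = €11, Q* = 174.
With the tax collected from suppliers, supply shifts: Qs = 5(P − 18) + 119.
Solving gives Q = 134 with consumers paying €21 and suppliers receiving €3 (the €18 wedge).

Consumers pay €21; suppliers receive €3; quantity = 134.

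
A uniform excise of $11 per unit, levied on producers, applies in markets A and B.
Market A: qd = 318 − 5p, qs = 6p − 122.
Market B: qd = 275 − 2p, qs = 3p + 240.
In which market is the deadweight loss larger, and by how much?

Market A: pre-tax p* = $40, q* = 118; post-tax q = 88; deadweight loss = $165.
Market B: pre-tax p* = $7, q* = 261; post-tax q = 247.8; deadweight loss = $72.6.
Difference: $165 vs $72.6 → market A is larger by $92.4.

Market A, by $92.4.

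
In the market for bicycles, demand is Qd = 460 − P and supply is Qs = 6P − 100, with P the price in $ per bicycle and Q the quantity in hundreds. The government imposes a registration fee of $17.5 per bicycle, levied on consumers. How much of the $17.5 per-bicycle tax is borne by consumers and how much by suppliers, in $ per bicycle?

Without the tax, 460 − P = 6P − 100 gives 7P = 560, so P* = $80 and Q* = 380.
With the tax collected from consumers, demand (in seller-price terms) shifts: Qd = 460 − (P + 17.5).
New equilibrium: consumers pay $95, suppliers receive $77.5, Q = 365. (Wedge: Pb − Ps = 17.5.)
Burden on consumers: $15; on suppliers: $2.5. (They sum to $17.5.)

Consumers bear $15 per bicycle; suppliers bear $2.5 per bicycle.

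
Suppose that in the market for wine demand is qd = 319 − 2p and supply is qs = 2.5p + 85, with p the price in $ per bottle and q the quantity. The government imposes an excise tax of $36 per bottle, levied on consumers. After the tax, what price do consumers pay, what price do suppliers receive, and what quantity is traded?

Consumers pay $72; suppliers receive $36; quantity = 175.

Without the tax, 319 − 2p = 2.5p + 85 gives 4.5p = 234, so p* = $52 and q* = 215.
With the tax collected from consumers, demand (in seller-price terms) shifts: qd = 319 − 2(p + 36).
Solving gives q = 175 with consumers paying $72 and suppliers receiving $36 (the $36 wedge).
The less price-elastic side of the market bears the larger share of a per-unit tax.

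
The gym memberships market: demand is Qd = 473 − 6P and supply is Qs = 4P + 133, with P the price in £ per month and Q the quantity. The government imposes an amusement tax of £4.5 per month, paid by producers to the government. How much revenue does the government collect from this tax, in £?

Before the tax: set 473 − 6P = 4P + 133 → P* = £34, Q* = 269.
With the tax collected from producers, supply shifts: Qs = 4(P − 4.5) + 133.
New equilibrium: consumers pay £35.8, producers receive £31.3, Q = 258.2. (Wedge: Pb − Ps = 4.5.)
Revenue = t · Q = 4.5 · 258.2 = £1161.9.

Tax revenue = £1161.9.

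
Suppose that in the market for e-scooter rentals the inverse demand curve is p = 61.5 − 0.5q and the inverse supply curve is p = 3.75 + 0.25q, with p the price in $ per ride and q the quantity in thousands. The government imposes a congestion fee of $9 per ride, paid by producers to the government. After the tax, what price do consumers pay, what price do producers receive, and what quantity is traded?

Inverting to q(p) form: qd = 123 − 2p; qs = 4p − 15.
Before the tax: set 123 − 2p = 4p − 15 → p* = $23, q* = 77.
With the tax collected from producers, supply shifts: qs = 4(p − 9) − 15.
New equilibrium: consumers pay $29, producers receive $20, q = 65. (Wedge: pb − ps = 9.)
The less price-elastic side of the market bears the larger share of a per-unit tax.

Consumers pay $29; producers receive $20; quantity = 65.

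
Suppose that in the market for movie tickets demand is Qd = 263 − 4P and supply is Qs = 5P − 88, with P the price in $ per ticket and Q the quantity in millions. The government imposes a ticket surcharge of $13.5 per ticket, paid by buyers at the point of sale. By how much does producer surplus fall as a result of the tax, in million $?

Without the tax, 263 − 4P = 5P − 88 gives 9P = 351, so P* = $39 and Q* = 107.
With the tax collected from buyers, demand (in seller-price terms) shifts: Qd = 263 − 4(P + 13.5).
New equilibrium: buyers pay $46.5, sellers receive $33, Q = 77. (Wedge: Pb − Ps = 13.5.)
ΔPS is the trapezoid between Q = 77 and Q = 107 of height $6: ½ · (107 + 77) · 6 = $552.

Producer surplus falls by $552 million.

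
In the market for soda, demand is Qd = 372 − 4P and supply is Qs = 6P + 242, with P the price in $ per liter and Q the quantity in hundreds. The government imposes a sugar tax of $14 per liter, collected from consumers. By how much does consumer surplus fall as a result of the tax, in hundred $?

Consumer surplus falls by $2546.88 hundred.

Without the tax, 372 − 4P = 6P + 242 gives 10P = 130, so P* = $13 and Q* = 320.
With the tax collected from consumers, demand (in seller-price terms) shifts: Qd = 372 − 4(P + 14).
Solving gives Q = 286.4 with consumers paying $21.4 and suppliers receiving $7.4 (the $14 wedge).
ΔCS is the trapezoid between Q = 286.4 and Q = 320 of height $8.4: ½ · (320 + 286.4) · 8.4 = $2546.88.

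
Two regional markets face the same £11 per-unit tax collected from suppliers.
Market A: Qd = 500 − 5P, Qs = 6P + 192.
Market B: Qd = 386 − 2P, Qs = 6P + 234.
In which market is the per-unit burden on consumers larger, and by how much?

Market B, by £2.25.

Market A: pre-tax P* = £28, Q* = 360; post-tax Q = 330; per-unit burden on consumers = £6.
Market B: pre-tax P* = £19, Q* = 348; post-tax Q = 331.5; per-unit burden on consumers = £8.25.
Difference: £6 vs £8.25 → market B is larger by £2.25.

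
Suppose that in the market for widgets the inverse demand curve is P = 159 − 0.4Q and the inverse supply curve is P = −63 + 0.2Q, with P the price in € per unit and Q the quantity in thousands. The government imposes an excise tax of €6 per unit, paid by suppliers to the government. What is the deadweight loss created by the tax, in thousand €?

Deadweight loss = €30 thousand.

Rewrite in direct form: Qd = 397.5 − 2.5P and Qs = 5P + 315.
Without the tax, 397.5 − 2.5P = 5P + 315 gives 7.5P = 82.5, so P* = €11 and Q* = 370.
With the tax collected from suppliers, supply shifts: Qs = 5(P − 6) + 315.
New equilibrium: consumers pay €15, suppliers receive €9, Q = 360. (Wedge: Pb − Ps = 6.)
Quantity falls by |ΔQ| = |370 − 360| = 10.
DWL = ½ · t · |ΔQ| = ½ · 6 · 10 = €30.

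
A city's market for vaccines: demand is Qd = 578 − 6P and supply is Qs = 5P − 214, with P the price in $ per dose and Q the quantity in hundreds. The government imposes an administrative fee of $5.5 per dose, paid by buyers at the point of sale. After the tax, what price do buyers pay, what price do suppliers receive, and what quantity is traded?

Before the tax: set 578 − 6P = 5P − 214 → P* = $72, Q* = 146.
With the tax collected from buyers, demand (in seller-price terms) shifts: Qd = 578 − 6(P + 5.5).
New equilibrium: buyers pay $74.5, suppliers receive $69, Q = 131. (Wedge: Pb − Ps = 5.5.)
The less price-elastic side of the market bears the larger share of a per-unit tax.

Buyers pay $74.5; suppliers receive $69; quantity = 131.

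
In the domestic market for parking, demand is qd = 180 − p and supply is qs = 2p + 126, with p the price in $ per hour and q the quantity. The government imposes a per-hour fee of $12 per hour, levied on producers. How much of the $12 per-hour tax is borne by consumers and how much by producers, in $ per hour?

Without the tax, 180 − p = 2p + 126 gives 3p = 54, so p* = $18 and q* = 162.
With the tax collected from producers, supply shifts: qs = 2(p − 12) + 126.
New equilibrium: consumers pay $26, producers receive $14, q = 154. (Wedge: pb − ps = 12.)
Burden on consumers: $8; on producers: $4. (They sum to $12.)

Consumers bear $8 per hour; producers bear $4 per hour.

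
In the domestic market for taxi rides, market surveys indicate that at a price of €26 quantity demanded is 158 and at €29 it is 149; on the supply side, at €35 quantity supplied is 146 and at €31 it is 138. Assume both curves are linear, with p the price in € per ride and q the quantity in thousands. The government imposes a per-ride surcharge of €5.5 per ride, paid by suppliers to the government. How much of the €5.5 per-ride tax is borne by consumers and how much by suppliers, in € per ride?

Consumers bear €2.2 per ride; suppliers bear €3.3 per ride.

Demand slope: (149 − 158)/(29 − 26) = -3, so qd = 236 − 3p.
Supply slope: (138 − 146)/(31 − 35) = 2, so qs = 2p + 76.
Before the tax: set 236 − 3p = 2p + 76 → p* = €32, q* = 140.
With the tax collected from suppliers, supply shifts: qs = 2(p − 5.5) + 76.
Solving gives q = 133.4 with consumers paying €34.2 and suppliers receiving €28.7 (the €5.5 wedge).
Burden on consumers: €2.2; on suppliers: €3.3. (They sum to €5.5.)
The less price-elastic side of the market bears the larger share of a per-unit tax.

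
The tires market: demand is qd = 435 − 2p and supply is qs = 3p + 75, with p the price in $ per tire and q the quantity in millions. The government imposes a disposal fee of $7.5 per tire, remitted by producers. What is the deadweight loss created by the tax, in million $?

Deadweight loss = $33.75 million.

Before the tax: set 435 − 2p = 3p + 75 → p* = $72, q* = 291.
With the tax collected from producers, supply shifts: qs = 3(p − 7.5) + 75.
New equilibrium: consumers pay $76.5, producers receive $69, q = 282. (Wedge: pb − ps = 7.5.)
Quantity falls by |ΔQ| = |291 − 282| = 9.
DWL = ½ · t · |ΔQ| = ½ · 7.5 · 9 = $33.75.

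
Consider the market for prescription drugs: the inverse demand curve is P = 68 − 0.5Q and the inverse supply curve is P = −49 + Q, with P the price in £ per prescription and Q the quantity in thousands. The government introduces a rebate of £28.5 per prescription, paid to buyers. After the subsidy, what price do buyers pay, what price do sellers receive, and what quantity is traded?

Buyers pay £19.5; sellers receive £48; quantity = 97.

Rewrite in direct form: Qd = 136 − 2P and Qs = P + 49.
Before the subsidy: set 136 − 2P = P + 49 → P* = £29, Q* = 78.
With a per-unit subsidy paid to buyers, each effectively pays P − 28.5, so demand becomes Qd = 136 − 2(P − 28.5).
New equilibrium: buyers pay £19.5, sellers receive £48, Q = 97. (Wedge: Pb − Ps = −28.5.)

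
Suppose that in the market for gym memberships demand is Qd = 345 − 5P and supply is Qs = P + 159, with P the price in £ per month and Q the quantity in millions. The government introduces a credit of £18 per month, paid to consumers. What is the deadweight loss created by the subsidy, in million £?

Without the subsidy, 345 − 5P = P + 159 gives 6P = 186, so P* = £31 and Q* = 190.
With a per-unit subsidy paid to consumers, each effectively pays P − 18, so demand becomes Qd = 345 − 5(P − 18).
Solving gives Q = 205 with consumers paying £28 and sellers receiving £46 (the £18 wedge).
Quantity rises by |ΔQ| = |190 − 205| = 15.
DWL = ½ · t · |ΔQ| = ½ · 18 · 15 = £135.

Deadweight loss = £135 million.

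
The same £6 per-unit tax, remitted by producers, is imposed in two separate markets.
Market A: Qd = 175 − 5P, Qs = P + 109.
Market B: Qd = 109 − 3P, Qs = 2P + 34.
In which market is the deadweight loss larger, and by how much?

Market B, by £6.6.

Market A: pre-tax P* = £11, Q* = 120; post-tax Q = 115; deadweight loss = £15.
Market B: pre-tax P* = £15, Q* = 64; post-tax Q = 56.8; deadweight loss = £21.6.
Difference: £15 vs £21.6 → market B is larger by £6.6.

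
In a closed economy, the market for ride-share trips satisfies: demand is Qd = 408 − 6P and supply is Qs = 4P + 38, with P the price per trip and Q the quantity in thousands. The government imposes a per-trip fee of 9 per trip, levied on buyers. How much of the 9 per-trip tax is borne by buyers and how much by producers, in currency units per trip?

Buyers bear 3.6 per trip; producers bear 5.4 per trip.

Without the tax, 408 − 6P = 4P + 38 gives 10P = 370, so P* = 37 and Q* = 186.
With the tax collected from buyers, demand (in seller-price terms) shifts: Qd = 408 − 6(P + 9).
New equilibrium: buyers pay 40.6, producers receive 31.6, Q = 164.4. (Wedge: Pb − Ps = 9.)
Burden on buyers: 3.6; on producers: 5.4. (They sum to 9.)
The less price-elastic side of the market bears the larger share of a per-unit tax.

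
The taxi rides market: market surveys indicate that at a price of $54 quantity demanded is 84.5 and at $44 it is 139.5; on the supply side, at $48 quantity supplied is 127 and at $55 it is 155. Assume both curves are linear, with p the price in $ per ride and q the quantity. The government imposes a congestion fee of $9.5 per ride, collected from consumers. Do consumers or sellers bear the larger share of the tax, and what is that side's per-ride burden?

Demand slope: (139.5 − 84.5)/(44 − 54) = -5.5, so qd = 381.5 − 5.5p.
Supply slope: (155 − 127)/(55 − 48) = 4, so qs = 4p − 65.
Without the tax, 381.5 − 5.5p = 4p − 65 gives 9.5p = 446.5, so p* = $47 and q* = 123.
With the tax collected from consumers, demand (in seller-price terms) shifts: qd = 381.5 − 5.5(p + 9.5).
New equilibrium: consumers pay $51, sellers receive $41.5, q = 101. (Wedge: pb − ps = 9.5.)
Per-ride burden: consumers $4, sellers $5.5.
Sellers take the larger share because supply is less price-elastic here (demand slope 5.5 vs supply slope 4).

Sellers bear the larger share: $5.5 per ride.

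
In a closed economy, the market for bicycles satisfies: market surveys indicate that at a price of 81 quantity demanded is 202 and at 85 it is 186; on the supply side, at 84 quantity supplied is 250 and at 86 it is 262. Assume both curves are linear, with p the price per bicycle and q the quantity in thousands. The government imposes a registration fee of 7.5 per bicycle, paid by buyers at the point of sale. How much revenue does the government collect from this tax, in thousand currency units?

Tax revenue = 1470 thousand.

Demand slope: (186 − 202)/(85 − 81) = -4, so qd = 526 − 4p.
Supply slope: (262 − 250)/(86 − 84) = 6, so qs = 6p − 254.
Without the tax, 526 − 4p = 6p − 254 gives 10p = 780, so p* = 78 and q* = 214.
With the tax collected from buyers, demand (in seller-price terms) shifts: qd = 526 − 4(p + 7.5).
Solving gives q = 196 with buyers paying 82.5 and suppliers receiving 75 (the 7.5 wedge).
Revenue = t · Q = 7.5 · 196 = 1470.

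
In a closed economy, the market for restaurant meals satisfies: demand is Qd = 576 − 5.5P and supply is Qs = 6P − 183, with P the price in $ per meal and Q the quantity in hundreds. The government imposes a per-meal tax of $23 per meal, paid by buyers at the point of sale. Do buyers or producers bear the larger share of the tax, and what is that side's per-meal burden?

Without the tax, 576 − 5.5P = 6P − 183 gives 11.5P = 759, so P* = $66 and Q* = 213.
With the tax collected from buyers, demand (in seller-price terms) shifts: Qd = 576 − 5.5(P + 23).
Solving gives Q = 147 with buyers paying $78 and producers receiving $55 (the $23 wedge).
Per-meal burden: buyers $12, producers $11.
Buyers take the larger share because demand is less price-elastic here (demand slope 5.5 vs supply slope 6).

Buyers bear the larger share: $12 per meal.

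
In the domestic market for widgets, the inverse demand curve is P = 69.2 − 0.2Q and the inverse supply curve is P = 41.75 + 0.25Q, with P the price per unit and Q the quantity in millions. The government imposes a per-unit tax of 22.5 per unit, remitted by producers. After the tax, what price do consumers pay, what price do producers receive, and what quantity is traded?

Consumers pay 67; producers receive 44.5; quantity = 11.

Inverting to Q(P) form: Qd = 346 − 5P; Qs = 4P − 167.
Without the tax, 346 − 5P = 4P − 167 gives 9P = 513, so P* = 57 and Q* = 61.
With the tax collected from producers, supply shifts: Qs = 4(P − 22.5) − 167.
New equilibrium: consumers pay 67, producers receive 44.5, Q = 11. (Wedge: Pb − Ps = 22.5.)
The less price-elastic side of the market bears the larger share of a per-unit tax.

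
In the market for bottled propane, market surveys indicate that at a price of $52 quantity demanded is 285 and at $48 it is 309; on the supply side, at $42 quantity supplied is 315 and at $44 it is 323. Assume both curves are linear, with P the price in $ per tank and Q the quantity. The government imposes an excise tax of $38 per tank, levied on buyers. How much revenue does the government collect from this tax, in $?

Tax revenue = $8960.4.

Demand slope: (309 − 285)/(48 − 52) = -6, so Qd = 597 − 6P.
Supply slope: (323 − 315)/(44 − 42) = 4, so Qs = 4P + 147.
Before the tax: set 597 − 6P = 4P + 147 → P* = $45, Q* = 327.
With the tax collected from buyers, demand (in seller-price terms) shifts: Qd = 597 − 6(P + 38).
Solving gives Q = 235.8 with buyers paying $60.2 and producers receiving $22.2 (the $38 wedge).
Revenue = t · Q = 38 · 235.8 = $8960.4.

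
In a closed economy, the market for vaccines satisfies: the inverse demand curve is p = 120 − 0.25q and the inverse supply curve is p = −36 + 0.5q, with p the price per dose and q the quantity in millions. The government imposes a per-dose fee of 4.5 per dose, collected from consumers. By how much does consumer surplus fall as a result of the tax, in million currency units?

Consumer surplus falls by 307.5 million.

Rewrite in direct form: qd = 480 − 4p and qs = 2p + 72.
Without the tax, 480 − 4p = 2p + 72 gives 6p = 408, so p* = 68 and q* = 208.
With the tax collected from consumers, demand (in seller-price terms) shifts: qd = 480 − 4(p + 4.5).
Solving gives q = 202 with consumers paying 69.5 and producers receiving 65 (the 4.5 wedge).
ΔCS is the trapezoid between Q = 202 and Q = 208 of height 1.5: ½ · (208 + 202) · 1.5 = 307.5.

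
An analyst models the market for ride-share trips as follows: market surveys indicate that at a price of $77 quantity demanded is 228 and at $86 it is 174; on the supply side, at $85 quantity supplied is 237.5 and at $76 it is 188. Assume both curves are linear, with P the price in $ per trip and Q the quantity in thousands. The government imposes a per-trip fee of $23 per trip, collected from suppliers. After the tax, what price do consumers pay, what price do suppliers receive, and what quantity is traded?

Consumers pay $91; suppliers receive $68; quantity = 144.

Demand slope: (174 − 228)/(86 − 77) = -6, so Qd = 690 − 6P.
Supply slope: (188 − 237.5)/(76 − 85) = 5.5, so Qs = 5.5P − 230.
Before the tax: set 690 − 6P = 5.5P − 230 → P* = $80, Q* = 210.
With the tax collected from suppliers, supply shifts: Qs = 5.5(P − 23) − 230.
Solving gives Q = 144 with consumers paying $91 and suppliers receiving $68 (the $23 wedge).
The less price-elastic side of the market bears the larger share of a per-unit tax.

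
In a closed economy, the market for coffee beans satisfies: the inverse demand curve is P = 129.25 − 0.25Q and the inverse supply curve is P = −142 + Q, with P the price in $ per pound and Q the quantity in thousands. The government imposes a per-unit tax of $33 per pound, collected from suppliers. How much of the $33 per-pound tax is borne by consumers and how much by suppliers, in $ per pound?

Consumers bear $6.6 per pound; suppliers bear $26.4 per pound.

Inverting to Q(P) form: Qd = 517 − 4P; Qs = P + 142.
Before the tax: set 517 − 4P = P + 142 → P* = $75, Q* = 217.
With the tax collected from suppliers, supply shifts: Qs = (P − 33) + 142.
New equilibrium: consumers pay $81.6, suppliers receive $48.6, Q = 190.6. (Wedge: Pb − Ps = 33.)
Burden on consumers: $6.6; on suppliers: $26.4. (They sum to $33.)
The less price-elastic side of the market bears the larger share of a per-unit tax.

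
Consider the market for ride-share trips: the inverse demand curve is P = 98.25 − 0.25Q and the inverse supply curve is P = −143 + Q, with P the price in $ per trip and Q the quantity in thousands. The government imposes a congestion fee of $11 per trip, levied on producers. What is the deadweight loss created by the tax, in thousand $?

Inverting to Q(P) form: Qd = 393 − 4P; Qs = P + 143.
Before the tax: set 393 − 4P = P + 143 → P* = $50, Q* = 193.
With the tax collected from producers, supply shifts: Qs = (P − 11) + 143.
Solving gives Q = 184.2 with consumers paying $52.2 and producers receiving $41.2 (the $11 wedge).
Quantity falls by |ΔQ| = |193 − 184.2| = 8.8.
DWL = ½ · t · |ΔQ| = ½ · 11 · 8.8 = $48.4.

Deadweight loss = $48.4 thousand.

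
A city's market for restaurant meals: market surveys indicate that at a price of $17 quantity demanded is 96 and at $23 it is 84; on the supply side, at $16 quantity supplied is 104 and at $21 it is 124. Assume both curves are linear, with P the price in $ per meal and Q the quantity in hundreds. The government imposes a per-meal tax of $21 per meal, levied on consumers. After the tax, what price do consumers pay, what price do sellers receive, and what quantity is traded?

Demand slope: (84 − 96)/(23 − 17) = -2, so Qd = 130 − 2P.
Supply slope: (124 − 104)/(21 − 16) = 4, so Qs = 4P + 40.
Without the tax, 130 − 2P = 4P + 40 gives 6P = 90, so P* = $15 and Q* = 100.
With the tax collected from consumers, demand (in seller-price terms) shifts: Qd = 130 − 2(P + 21).
New equilibrium: consumers pay $29, sellers receive $8, Q = 72. (Wedge: Pb − Ps = 21.)
The less price-elastic side of the market bears the larger share of a per-unit tax.

Consumers pay $29; sellers receive $8; quantity = 72.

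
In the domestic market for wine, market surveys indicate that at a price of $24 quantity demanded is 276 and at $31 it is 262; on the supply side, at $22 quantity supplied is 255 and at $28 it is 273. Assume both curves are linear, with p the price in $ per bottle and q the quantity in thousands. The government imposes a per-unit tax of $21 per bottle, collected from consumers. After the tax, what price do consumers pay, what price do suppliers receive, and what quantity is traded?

Consumers pay $39.6; suppliers receive $18.6; quantity = 244.8.

Demand slope: (262 − 276)/(31 − 24) = -2, so qd = 324 − 2p.
Supply slope: (273 − 255)/(28 − 22) = 3, so qs = 3p + 189.
Before the tax: set 324 − 2p = 3p + 189 → p* = $27, q* = 270.
With the tax collected from consumers, demand (in seller-price terms) shifts: qd = 324 − 2(p + 21).
New equilibrium: consumers pay $39.6, suppliers receive $18.6, q = 244.8. (Wedge: pb − ps = 21.)
The less price-elastic side of the market bears the larger share of a per-unit tax.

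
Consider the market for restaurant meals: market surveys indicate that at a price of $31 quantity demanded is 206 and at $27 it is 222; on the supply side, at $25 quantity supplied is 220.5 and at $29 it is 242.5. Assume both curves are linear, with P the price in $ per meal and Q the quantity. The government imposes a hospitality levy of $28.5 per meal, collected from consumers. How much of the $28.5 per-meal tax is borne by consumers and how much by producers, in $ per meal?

Demand slope: (222 − 206)/(27 − 31) = -4, so Qd = 330 − 4P.
Supply slope: (242.5 − 220.5)/(29 − 25) = 5.5, so Qs = 5.5P + 83.
Before the tax: set 330 − 4P = 5.5P + 83 → P* = $26, Q* = 226.
With the tax collected from consumers, demand (in seller-price terms) shifts: Qd = 330 − 4(P + 28.5).
New equilibrium: consumers pay $42.5, producers receive $14, Q = 160. (Wedge: Pb − Ps = 28.5.)
Burden on consumers: $16.5; on producers: $12. (They sum to $28.5.)

Consumers bear $16.5 per meal; producers bear $12 per meal.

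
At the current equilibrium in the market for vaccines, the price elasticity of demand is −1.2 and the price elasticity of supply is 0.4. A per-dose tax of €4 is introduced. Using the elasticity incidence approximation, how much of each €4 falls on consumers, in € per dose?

Incidence ratio: consumers' share ≈ εs / (εs + |εd|) = 0.4 / (0.4 + 1.2) = 0.25.
So consumers bear ≈ 0.25 × €4 = €1; suppliers bear €3.

Consumers bear ≈ €1 per dose.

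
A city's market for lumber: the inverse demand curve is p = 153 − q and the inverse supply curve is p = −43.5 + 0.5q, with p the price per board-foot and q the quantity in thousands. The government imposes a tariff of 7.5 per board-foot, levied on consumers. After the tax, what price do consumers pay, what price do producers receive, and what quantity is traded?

Consumers pay 27; producers receive 19.5; quantity = 126.

Rewrite in direct form: qd = 153 − p and qs = 2p + 87.
Without the tax, 153 − p = 2p + 87 gives 3p = 66, so p* = 22 and q* = 131.
With the tax collected from consumers, demand (in seller-price terms) shifts: qd = 153 − (p + 7.5).
Solving gives q = 126 with consumers paying 27 and producers receiving 19.5 (the 7.5 wedge).
The less price-elastic side of the market bears the larger share of a per-unit tax.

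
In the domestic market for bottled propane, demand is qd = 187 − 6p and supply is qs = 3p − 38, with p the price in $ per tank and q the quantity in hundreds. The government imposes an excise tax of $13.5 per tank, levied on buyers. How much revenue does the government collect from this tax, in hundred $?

Before the tax: set 187 − 6p = 3p − 38 → p* = $25, q* = 37.
With the tax collected from buyers, demand (in seller-price terms) shifts: qd = 187 − 6(p + 13.5).
Solving gives q = 10 with buyers paying $29.5 and producers receiving $16 (the $13.5 wedge).
Revenue = t · Q = 13.5 · 10 = $135.

Tax revenue = $135 hundred.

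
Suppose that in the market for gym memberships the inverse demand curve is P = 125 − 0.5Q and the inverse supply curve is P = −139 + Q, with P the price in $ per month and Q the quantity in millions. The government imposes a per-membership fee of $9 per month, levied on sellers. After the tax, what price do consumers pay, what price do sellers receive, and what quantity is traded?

Consumers pay $40; sellers receive $31; quantity = 170.

Rewrite in direct form: Qd = 250 − 2P and Qs = P + 139.
Without the tax, 250 − 2P = P + 139 gives 3P = 111, so P* = $37 and Q* = 176.
With the tax collected from sellers, supply shifts: Qs = (P − 9) + 139.
Solving gives Q = 170 with consumers paying $40 and sellers receiving $31 (the $9 wedge).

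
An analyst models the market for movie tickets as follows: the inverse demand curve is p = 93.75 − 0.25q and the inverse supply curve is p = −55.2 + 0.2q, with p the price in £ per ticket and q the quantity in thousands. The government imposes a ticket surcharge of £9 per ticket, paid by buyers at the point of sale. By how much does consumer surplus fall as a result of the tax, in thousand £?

Consumer surplus falls by £1605 thousand.

Inverting to q(p) form: qd = 375 − 4p; qs = 5p + 276.
Before the tax: set 375 − 4p = 5p + 276 → p* = £11, q* = 331.
With the tax collected from buyers, demand (in seller-price terms) shifts: qd = 375 − 4(p + 9).
New equilibrium: buyers pay £16, producers receive £7, q = 311. (Wedge: pb − ps = 9.)
ΔCS is the trapezoid between Q = 311 and Q = 331 of height £5: ½ · (331 + 311) · 5 = £1605.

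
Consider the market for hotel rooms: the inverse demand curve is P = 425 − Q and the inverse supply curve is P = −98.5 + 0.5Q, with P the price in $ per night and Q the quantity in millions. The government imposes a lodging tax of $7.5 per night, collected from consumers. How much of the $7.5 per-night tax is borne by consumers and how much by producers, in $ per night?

Inverting to Q(P) form: Qd = 425 − P; Qs = 2P + 197.
Before the tax: set 425 − P = 2P + 197 → P* = $76, Q* = 349.
With the tax collected from consumers, demand (in seller-price terms) shifts: Qd = 425 − (P + 7.5).
Solving gives Q = 344 with consumers paying $81 and producers receiving $73.5 (the $7.5 wedge).
Burden on consumers: $5; on producers: $2.5. (They sum to $7.5.)

Consumers bear $5 per night; producers bear $2.5 per night.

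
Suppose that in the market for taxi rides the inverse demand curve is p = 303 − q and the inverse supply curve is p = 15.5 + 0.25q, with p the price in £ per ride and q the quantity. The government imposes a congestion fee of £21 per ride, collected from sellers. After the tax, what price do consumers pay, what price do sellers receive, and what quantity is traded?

Rewrite in direct form: qd = 303 − p and qs = 4p − 62.
Before the tax: set 303 − p = 4p − 62 → p* = £73, q* = 230.
With the tax collected from sellers, supply shifts: qs = 4(p − 21) − 62.
Solving gives q = 213.2 with consumers paying £89.8 and sellers receiving £68.8 (the £21 wedge).
The less price-elastic side of the market bears the larger share of a per-unit tax.

Consumers pay £89.8; sellers receive £68.8; quantity = 213.2.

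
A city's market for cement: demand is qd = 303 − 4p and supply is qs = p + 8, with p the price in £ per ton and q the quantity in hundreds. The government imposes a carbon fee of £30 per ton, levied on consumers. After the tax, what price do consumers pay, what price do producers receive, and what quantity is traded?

Consumers pay £65; producers receive £35; quantity = 43.

Before the tax: set 303 − 4p = p + 8 → p* = £59, q* = 67.
With the tax collected from consumers, demand (in seller-price terms) shifts: qd = 303 − 4(p + 30).
Solving gives q = 43 with consumers paying £65 and producers receiving £35 (the £30 wedge).
The less price-elastic side of the market bears the larger share of a per-unit tax.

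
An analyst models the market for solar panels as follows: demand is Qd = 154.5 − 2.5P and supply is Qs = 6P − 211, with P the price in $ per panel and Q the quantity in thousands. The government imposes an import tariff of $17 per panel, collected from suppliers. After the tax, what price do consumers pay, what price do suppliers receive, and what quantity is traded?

Consumers pay $55; suppliers receive $38; quantity = 17.

Before the tax: set 154.5 − 2.5P = 6P − 211 → P* = $43, Q* = 47.
With the tax collected from suppliers, supply shifts: Qs = 6(P − 17) − 211.
Solving gives Q = 17 with consumers paying $55 and suppliers receiving $38 (the $17 wedge).
The less price-elastic side of the market bears the larger share of a per-unit tax.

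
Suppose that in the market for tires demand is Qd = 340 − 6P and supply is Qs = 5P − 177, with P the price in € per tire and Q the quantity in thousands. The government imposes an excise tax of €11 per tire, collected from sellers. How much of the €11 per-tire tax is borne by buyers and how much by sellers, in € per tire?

Before the tax: set 340 − 6P = 5P − 177 → P* = €47, Q* = 58.
With the tax collected from sellers, supply shifts: Qs = 5(P − 11) − 177.
New equilibrium: buyers pay €52, sellers receive €41, Q = 28. (Wedge: Pb − Ps = 11.)
Burden on buyers: €5; on sellers: €6. (They sum to €11.)
The less price-elastic side of the market bears the larger share of a per-unit tax.

Buyers bear €5 per tire; sellers bear €6 per tire.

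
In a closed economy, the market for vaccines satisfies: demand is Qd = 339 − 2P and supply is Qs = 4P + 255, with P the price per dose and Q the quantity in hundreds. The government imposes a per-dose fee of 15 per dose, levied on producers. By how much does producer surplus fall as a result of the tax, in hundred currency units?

Without the tax, 339 − 2P = 4P + 255 gives 6P = 84, so P* = 14 and Q* = 311.
With the tax collected from producers, supply shifts: Qs = 4(P − 15) + 255.
New equilibrium: buyers pay 24, producers receive 9, Q = 291. (Wedge: Pb − Ps = 15.)
ΔPS is the trapezoid between Q = 291 and Q = 311 of height 5: ½ · (311 + 291) · 5 = 1505.

Producer surplus falls by 1505 hundred.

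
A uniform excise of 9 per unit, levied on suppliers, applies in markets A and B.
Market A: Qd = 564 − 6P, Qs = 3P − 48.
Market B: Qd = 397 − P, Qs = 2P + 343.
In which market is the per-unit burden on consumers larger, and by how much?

Market A: pre-tax P* = 68, Q* = 156; post-tax Q = 138; per-unit burden on consumers = 3.
Market B: pre-tax P* = 18, Q* = 379; post-tax Q = 373; per-unit burden on consumers = 6.
Difference: 3 vs 6 → market B is larger by 3.

Market B, by 3.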